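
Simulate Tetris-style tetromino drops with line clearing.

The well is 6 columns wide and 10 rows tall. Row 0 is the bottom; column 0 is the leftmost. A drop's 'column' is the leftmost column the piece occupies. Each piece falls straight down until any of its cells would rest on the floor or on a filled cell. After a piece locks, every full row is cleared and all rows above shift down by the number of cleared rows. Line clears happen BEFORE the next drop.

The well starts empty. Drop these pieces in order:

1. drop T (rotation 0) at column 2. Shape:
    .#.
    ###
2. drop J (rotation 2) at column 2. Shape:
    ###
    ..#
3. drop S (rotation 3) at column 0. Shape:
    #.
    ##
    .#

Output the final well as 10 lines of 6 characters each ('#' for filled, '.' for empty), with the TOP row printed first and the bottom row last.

Answer: ......
......
......
......
......
......
......
#.###.
##.##.
.####.

Derivation:
Drop 1: T rot0 at col 2 lands with bottom-row=0; cleared 0 line(s) (total 0); column heights now [0 0 1 2 1 0], max=2
Drop 2: J rot2 at col 2 lands with bottom-row=1; cleared 0 line(s) (total 0); column heights now [0 0 3 3 3 0], max=3
Drop 3: S rot3 at col 0 lands with bottom-row=0; cleared 0 line(s) (total 0); column heights now [3 2 3 3 3 0], max=3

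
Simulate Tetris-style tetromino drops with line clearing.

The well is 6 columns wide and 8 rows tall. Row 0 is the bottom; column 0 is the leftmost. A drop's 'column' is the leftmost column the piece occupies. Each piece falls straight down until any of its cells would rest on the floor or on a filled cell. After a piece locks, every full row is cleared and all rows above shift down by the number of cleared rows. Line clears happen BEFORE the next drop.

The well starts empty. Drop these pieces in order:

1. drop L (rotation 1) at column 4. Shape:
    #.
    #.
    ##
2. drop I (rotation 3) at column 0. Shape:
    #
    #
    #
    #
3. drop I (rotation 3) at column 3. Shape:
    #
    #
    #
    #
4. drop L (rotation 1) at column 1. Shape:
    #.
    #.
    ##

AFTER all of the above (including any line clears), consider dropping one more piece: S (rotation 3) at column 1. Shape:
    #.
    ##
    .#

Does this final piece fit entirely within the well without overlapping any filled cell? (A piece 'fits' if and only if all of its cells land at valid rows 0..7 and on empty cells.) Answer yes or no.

Drop 1: L rot1 at col 4 lands with bottom-row=0; cleared 0 line(s) (total 0); column heights now [0 0 0 0 3 1], max=3
Drop 2: I rot3 at col 0 lands with bottom-row=0; cleared 0 line(s) (total 0); column heights now [4 0 0 0 3 1], max=4
Drop 3: I rot3 at col 3 lands with bottom-row=0; cleared 0 line(s) (total 0); column heights now [4 0 0 4 3 1], max=4
Drop 4: L rot1 at col 1 lands with bottom-row=0; cleared 1 line(s) (total 1); column heights now [3 2 0 3 2 0], max=3
Test piece S rot3 at col 1 (width 2): heights before test = [3 2 0 3 2 0]; fits = True

Answer: yes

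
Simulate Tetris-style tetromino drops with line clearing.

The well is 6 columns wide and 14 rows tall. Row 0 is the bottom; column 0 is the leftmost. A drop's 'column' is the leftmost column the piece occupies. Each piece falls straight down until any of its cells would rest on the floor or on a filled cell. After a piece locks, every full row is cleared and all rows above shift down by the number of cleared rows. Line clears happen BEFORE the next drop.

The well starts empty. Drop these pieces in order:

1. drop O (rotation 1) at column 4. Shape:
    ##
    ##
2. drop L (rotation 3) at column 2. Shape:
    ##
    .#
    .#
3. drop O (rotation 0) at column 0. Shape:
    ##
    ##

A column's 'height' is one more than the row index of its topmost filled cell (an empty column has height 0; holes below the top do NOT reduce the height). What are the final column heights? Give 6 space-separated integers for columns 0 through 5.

Drop 1: O rot1 at col 4 lands with bottom-row=0; cleared 0 line(s) (total 0); column heights now [0 0 0 0 2 2], max=2
Drop 2: L rot3 at col 2 lands with bottom-row=0; cleared 0 line(s) (total 0); column heights now [0 0 3 3 2 2], max=3
Drop 3: O rot0 at col 0 lands with bottom-row=0; cleared 0 line(s) (total 0); column heights now [2 2 3 3 2 2], max=3

Answer: 2 2 3 3 2 2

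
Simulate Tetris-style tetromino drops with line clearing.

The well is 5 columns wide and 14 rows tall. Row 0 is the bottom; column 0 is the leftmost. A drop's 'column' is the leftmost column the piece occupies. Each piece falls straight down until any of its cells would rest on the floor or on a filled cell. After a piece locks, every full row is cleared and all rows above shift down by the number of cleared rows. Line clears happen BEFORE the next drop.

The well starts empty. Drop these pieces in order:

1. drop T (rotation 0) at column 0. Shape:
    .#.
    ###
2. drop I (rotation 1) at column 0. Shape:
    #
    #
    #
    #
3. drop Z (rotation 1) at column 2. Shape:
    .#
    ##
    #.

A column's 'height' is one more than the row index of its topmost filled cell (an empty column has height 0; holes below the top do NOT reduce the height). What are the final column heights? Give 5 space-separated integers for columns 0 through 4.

Answer: 5 2 3 4 0

Derivation:
Drop 1: T rot0 at col 0 lands with bottom-row=0; cleared 0 line(s) (total 0); column heights now [1 2 1 0 0], max=2
Drop 2: I rot1 at col 0 lands with bottom-row=1; cleared 0 line(s) (total 0); column heights now [5 2 1 0 0], max=5
Drop 3: Z rot1 at col 2 lands with bottom-row=1; cleared 0 line(s) (total 0); column heights now [5 2 3 4 0], max=5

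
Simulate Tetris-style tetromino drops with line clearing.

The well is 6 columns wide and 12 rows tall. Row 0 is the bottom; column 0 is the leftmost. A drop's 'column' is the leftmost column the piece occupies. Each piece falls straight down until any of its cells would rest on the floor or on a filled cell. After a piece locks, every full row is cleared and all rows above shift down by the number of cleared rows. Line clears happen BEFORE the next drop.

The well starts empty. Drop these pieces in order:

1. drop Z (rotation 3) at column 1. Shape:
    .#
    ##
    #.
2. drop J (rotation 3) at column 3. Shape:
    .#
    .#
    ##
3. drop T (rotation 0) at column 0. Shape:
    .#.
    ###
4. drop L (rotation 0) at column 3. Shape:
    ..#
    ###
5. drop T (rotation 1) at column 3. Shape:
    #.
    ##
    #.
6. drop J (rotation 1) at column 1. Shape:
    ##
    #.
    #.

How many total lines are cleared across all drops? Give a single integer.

Answer: 1

Derivation:
Drop 1: Z rot3 at col 1 lands with bottom-row=0; cleared 0 line(s) (total 0); column heights now [0 2 3 0 0 0], max=3
Drop 2: J rot3 at col 3 lands with bottom-row=0; cleared 0 line(s) (total 0); column heights now [0 2 3 1 3 0], max=3
Drop 3: T rot0 at col 0 lands with bottom-row=3; cleared 0 line(s) (total 0); column heights now [4 5 4 1 3 0], max=5
Drop 4: L rot0 at col 3 lands with bottom-row=3; cleared 1 line(s) (total 1); column heights now [0 4 3 1 3 4], max=4
Drop 5: T rot1 at col 3 lands with bottom-row=2; cleared 0 line(s) (total 1); column heights now [0 4 3 5 4 4], max=5
Drop 6: J rot1 at col 1 lands with bottom-row=4; cleared 0 line(s) (total 1); column heights now [0 7 7 5 4 4], max=7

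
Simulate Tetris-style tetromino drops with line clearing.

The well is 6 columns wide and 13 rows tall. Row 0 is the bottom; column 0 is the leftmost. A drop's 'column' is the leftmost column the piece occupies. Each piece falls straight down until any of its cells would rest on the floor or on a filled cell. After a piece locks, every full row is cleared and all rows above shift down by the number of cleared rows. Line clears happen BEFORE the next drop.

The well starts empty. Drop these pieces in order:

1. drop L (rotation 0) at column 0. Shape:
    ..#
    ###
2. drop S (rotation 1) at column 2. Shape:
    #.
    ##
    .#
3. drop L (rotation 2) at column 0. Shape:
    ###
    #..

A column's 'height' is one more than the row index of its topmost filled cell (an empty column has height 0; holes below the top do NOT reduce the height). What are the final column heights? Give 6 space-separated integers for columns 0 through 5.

Answer: 5 5 5 3 0 0

Derivation:
Drop 1: L rot0 at col 0 lands with bottom-row=0; cleared 0 line(s) (total 0); column heights now [1 1 2 0 0 0], max=2
Drop 2: S rot1 at col 2 lands with bottom-row=1; cleared 0 line(s) (total 0); column heights now [1 1 4 3 0 0], max=4
Drop 3: L rot2 at col 0 lands with bottom-row=3; cleared 0 line(s) (total 0); column heights now [5 5 5 3 0 0], max=5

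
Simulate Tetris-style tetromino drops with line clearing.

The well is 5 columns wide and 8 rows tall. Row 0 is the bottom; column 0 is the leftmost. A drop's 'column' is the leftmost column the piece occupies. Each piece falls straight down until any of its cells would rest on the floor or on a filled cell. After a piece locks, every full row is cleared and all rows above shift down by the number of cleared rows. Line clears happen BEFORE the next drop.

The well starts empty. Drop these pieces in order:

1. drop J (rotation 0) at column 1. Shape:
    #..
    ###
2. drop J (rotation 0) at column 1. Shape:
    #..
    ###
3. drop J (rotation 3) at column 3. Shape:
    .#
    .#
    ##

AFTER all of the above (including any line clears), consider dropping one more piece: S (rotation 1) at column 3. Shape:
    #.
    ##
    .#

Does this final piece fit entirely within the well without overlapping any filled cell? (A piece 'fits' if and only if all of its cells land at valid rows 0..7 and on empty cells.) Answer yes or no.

Answer: no

Derivation:
Drop 1: J rot0 at col 1 lands with bottom-row=0; cleared 0 line(s) (total 0); column heights now [0 2 1 1 0], max=2
Drop 2: J rot0 at col 1 lands with bottom-row=2; cleared 0 line(s) (total 0); column heights now [0 4 3 3 0], max=4
Drop 3: J rot3 at col 3 lands with bottom-row=3; cleared 0 line(s) (total 0); column heights now [0 4 3 4 6], max=6
Test piece S rot1 at col 3 (width 2): heights before test = [0 4 3 4 6]; fits = False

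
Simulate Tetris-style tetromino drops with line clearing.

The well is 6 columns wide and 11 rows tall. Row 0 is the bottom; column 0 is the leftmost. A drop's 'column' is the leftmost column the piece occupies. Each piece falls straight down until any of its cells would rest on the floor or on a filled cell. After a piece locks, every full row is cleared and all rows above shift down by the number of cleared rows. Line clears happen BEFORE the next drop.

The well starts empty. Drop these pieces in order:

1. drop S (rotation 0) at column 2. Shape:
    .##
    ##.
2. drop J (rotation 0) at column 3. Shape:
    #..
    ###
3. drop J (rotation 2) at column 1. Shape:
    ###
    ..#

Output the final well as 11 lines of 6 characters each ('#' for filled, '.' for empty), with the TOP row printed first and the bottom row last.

Drop 1: S rot0 at col 2 lands with bottom-row=0; cleared 0 line(s) (total 0); column heights now [0 0 1 2 2 0], max=2
Drop 2: J rot0 at col 3 lands with bottom-row=2; cleared 0 line(s) (total 0); column heights now [0 0 1 4 3 3], max=4
Drop 3: J rot2 at col 1 lands with bottom-row=4; cleared 0 line(s) (total 0); column heights now [0 6 6 6 3 3], max=6

Answer: ......
......
......
......
......
.###..
...#..
...#..
...###
...##.
..##..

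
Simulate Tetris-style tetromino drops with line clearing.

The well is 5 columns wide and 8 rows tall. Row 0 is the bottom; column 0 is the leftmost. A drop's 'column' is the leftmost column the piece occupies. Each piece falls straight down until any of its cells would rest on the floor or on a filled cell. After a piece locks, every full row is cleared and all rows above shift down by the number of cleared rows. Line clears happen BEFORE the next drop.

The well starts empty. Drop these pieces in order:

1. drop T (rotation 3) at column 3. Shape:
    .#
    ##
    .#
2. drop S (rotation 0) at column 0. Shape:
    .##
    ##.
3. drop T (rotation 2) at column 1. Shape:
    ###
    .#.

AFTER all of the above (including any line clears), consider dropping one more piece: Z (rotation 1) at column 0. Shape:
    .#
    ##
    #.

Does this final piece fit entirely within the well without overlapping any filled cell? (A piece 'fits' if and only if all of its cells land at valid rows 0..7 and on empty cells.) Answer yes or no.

Answer: yes

Derivation:
Drop 1: T rot3 at col 3 lands with bottom-row=0; cleared 0 line(s) (total 0); column heights now [0 0 0 2 3], max=3
Drop 2: S rot0 at col 0 lands with bottom-row=0; cleared 0 line(s) (total 0); column heights now [1 2 2 2 3], max=3
Drop 3: T rot2 at col 1 lands with bottom-row=2; cleared 0 line(s) (total 0); column heights now [1 4 4 4 3], max=4
Test piece Z rot1 at col 0 (width 2): heights before test = [1 4 4 4 3]; fits = True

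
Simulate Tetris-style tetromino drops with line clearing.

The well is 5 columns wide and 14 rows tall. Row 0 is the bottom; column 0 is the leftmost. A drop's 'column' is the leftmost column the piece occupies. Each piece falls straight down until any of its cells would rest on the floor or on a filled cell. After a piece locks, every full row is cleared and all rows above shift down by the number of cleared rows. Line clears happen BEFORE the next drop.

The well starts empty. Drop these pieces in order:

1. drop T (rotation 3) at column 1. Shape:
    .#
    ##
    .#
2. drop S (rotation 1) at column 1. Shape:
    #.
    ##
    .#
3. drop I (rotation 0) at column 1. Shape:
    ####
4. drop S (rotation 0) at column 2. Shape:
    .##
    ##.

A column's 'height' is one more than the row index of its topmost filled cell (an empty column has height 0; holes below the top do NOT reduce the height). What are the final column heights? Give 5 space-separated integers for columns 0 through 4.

Drop 1: T rot3 at col 1 lands with bottom-row=0; cleared 0 line(s) (total 0); column heights now [0 2 3 0 0], max=3
Drop 2: S rot1 at col 1 lands with bottom-row=3; cleared 0 line(s) (total 0); column heights now [0 6 5 0 0], max=6
Drop 3: I rot0 at col 1 lands with bottom-row=6; cleared 0 line(s) (total 0); column heights now [0 7 7 7 7], max=7
Drop 4: S rot0 at col 2 lands with bottom-row=7; cleared 0 line(s) (total 0); column heights now [0 7 8 9 9], max=9

Answer: 0 7 8 9 9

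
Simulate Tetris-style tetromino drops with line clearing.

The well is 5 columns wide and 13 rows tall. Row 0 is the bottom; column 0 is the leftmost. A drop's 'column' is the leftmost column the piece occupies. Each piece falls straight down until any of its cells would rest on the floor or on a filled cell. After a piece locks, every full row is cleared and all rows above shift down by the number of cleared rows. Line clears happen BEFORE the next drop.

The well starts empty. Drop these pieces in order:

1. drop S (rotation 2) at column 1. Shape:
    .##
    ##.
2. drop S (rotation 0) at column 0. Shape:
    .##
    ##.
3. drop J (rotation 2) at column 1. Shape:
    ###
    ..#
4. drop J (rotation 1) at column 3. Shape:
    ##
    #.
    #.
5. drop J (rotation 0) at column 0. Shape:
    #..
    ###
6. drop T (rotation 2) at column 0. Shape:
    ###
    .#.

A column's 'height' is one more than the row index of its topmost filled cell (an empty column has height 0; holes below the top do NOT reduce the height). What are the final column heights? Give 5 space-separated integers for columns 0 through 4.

Drop 1: S rot2 at col 1 lands with bottom-row=0; cleared 0 line(s) (total 0); column heights now [0 1 2 2 0], max=2
Drop 2: S rot0 at col 0 lands with bottom-row=1; cleared 0 line(s) (total 0); column heights now [2 3 3 2 0], max=3
Drop 3: J rot2 at col 1 lands with bottom-row=2; cleared 0 line(s) (total 0); column heights now [2 4 4 4 0], max=4
Drop 4: J rot1 at col 3 lands with bottom-row=4; cleared 0 line(s) (total 0); column heights now [2 4 4 7 7], max=7
Drop 5: J rot0 at col 0 lands with bottom-row=4; cleared 0 line(s) (total 0); column heights now [6 5 5 7 7], max=7
Drop 6: T rot2 at col 0 lands with bottom-row=5; cleared 1 line(s) (total 1); column heights now [6 6 5 6 0], max=6

Answer: 6 6 5 6 0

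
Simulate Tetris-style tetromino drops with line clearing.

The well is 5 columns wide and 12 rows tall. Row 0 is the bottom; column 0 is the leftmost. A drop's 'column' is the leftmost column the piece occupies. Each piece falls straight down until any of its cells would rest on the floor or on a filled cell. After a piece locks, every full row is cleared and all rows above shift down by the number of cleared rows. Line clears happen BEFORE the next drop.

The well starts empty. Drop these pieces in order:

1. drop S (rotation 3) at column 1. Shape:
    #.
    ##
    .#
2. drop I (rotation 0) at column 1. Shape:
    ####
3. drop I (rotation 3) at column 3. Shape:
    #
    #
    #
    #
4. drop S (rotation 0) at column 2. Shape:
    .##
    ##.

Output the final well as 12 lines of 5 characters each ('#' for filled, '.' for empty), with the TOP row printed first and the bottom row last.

Answer: .....
.....
...##
..##.
...#.
...#.
...#.
...#.
.####
.#...
.##..
..#..

Derivation:
Drop 1: S rot3 at col 1 lands with bottom-row=0; cleared 0 line(s) (total 0); column heights now [0 3 2 0 0], max=3
Drop 2: I rot0 at col 1 lands with bottom-row=3; cleared 0 line(s) (total 0); column heights now [0 4 4 4 4], max=4
Drop 3: I rot3 at col 3 lands with bottom-row=4; cleared 0 line(s) (total 0); column heights now [0 4 4 8 4], max=8
Drop 4: S rot0 at col 2 lands with bottom-row=8; cleared 0 line(s) (total 0); column heights now [0 4 9 10 10], max=10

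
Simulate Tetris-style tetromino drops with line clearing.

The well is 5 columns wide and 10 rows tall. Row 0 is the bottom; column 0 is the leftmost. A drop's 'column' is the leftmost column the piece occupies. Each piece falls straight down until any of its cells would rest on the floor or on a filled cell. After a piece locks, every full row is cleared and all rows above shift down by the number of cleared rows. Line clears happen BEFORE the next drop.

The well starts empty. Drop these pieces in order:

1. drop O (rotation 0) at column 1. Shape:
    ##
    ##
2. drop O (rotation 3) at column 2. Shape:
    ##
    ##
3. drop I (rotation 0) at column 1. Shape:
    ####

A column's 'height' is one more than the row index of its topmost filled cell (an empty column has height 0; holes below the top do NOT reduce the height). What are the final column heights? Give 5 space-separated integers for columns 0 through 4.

Drop 1: O rot0 at col 1 lands with bottom-row=0; cleared 0 line(s) (total 0); column heights now [0 2 2 0 0], max=2
Drop 2: O rot3 at col 2 lands with bottom-row=2; cleared 0 line(s) (total 0); column heights now [0 2 4 4 0], max=4
Drop 3: I rot0 at col 1 lands with bottom-row=4; cleared 0 line(s) (total 0); column heights now [0 5 5 5 5], max=5

Answer: 0 5 5 5 5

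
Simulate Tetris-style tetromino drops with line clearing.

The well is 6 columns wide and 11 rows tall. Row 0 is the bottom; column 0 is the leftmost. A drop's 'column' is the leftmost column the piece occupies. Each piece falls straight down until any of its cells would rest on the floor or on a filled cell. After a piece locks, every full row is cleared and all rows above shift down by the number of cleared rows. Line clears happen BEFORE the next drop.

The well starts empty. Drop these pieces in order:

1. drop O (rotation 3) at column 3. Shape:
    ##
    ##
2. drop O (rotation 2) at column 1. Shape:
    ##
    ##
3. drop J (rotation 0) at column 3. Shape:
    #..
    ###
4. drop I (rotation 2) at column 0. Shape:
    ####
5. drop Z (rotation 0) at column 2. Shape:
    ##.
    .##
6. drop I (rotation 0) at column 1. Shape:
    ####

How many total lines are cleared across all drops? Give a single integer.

Answer: 0

Derivation:
Drop 1: O rot3 at col 3 lands with bottom-row=0; cleared 0 line(s) (total 0); column heights now [0 0 0 2 2 0], max=2
Drop 2: O rot2 at col 1 lands with bottom-row=0; cleared 0 line(s) (total 0); column heights now [0 2 2 2 2 0], max=2
Drop 3: J rot0 at col 3 lands with bottom-row=2; cleared 0 line(s) (total 0); column heights now [0 2 2 4 3 3], max=4
Drop 4: I rot2 at col 0 lands with bottom-row=4; cleared 0 line(s) (total 0); column heights now [5 5 5 5 3 3], max=5
Drop 5: Z rot0 at col 2 lands with bottom-row=5; cleared 0 line(s) (total 0); column heights now [5 5 7 7 6 3], max=7
Drop 6: I rot0 at col 1 lands with bottom-row=7; cleared 0 line(s) (total 0); column heights now [5 8 8 8 8 3], max=8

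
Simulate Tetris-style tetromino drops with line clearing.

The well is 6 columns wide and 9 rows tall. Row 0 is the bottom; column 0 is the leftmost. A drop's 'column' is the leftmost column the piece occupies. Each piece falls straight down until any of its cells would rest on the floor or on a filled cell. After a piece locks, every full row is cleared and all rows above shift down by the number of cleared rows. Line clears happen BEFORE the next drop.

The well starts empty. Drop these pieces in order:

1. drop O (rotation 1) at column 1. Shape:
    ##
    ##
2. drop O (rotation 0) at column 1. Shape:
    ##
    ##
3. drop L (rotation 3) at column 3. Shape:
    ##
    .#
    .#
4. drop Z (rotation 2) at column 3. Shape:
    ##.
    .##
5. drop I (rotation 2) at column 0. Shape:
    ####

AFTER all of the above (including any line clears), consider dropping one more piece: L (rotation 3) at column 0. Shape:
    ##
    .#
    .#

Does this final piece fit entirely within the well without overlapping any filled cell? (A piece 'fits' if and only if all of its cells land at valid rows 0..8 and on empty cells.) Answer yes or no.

Answer: yes

Derivation:
Drop 1: O rot1 at col 1 lands with bottom-row=0; cleared 0 line(s) (total 0); column heights now [0 2 2 0 0 0], max=2
Drop 2: O rot0 at col 1 lands with bottom-row=2; cleared 0 line(s) (total 0); column heights now [0 4 4 0 0 0], max=4
Drop 3: L rot3 at col 3 lands with bottom-row=0; cleared 0 line(s) (total 0); column heights now [0 4 4 3 3 0], max=4
Drop 4: Z rot2 at col 3 lands with bottom-row=3; cleared 0 line(s) (total 0); column heights now [0 4 4 5 5 4], max=5
Drop 5: I rot2 at col 0 lands with bottom-row=5; cleared 0 line(s) (total 0); column heights now [6 6 6 6 5 4], max=6
Test piece L rot3 at col 0 (width 2): heights before test = [6 6 6 6 5 4]; fits = True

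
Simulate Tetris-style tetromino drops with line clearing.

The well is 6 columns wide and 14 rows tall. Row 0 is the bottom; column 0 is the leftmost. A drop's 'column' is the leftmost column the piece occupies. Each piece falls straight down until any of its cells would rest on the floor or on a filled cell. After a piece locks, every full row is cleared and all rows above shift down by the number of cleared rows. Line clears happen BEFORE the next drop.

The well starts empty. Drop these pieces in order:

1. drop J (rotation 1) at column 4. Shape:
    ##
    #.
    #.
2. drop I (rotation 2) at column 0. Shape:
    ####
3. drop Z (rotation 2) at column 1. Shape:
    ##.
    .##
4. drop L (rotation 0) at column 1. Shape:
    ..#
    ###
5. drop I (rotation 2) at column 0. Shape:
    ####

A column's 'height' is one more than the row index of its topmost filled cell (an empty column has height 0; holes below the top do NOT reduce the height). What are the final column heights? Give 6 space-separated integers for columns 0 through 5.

Drop 1: J rot1 at col 4 lands with bottom-row=0; cleared 0 line(s) (total 0); column heights now [0 0 0 0 3 3], max=3
Drop 2: I rot2 at col 0 lands with bottom-row=0; cleared 0 line(s) (total 0); column heights now [1 1 1 1 3 3], max=3
Drop 3: Z rot2 at col 1 lands with bottom-row=1; cleared 0 line(s) (total 0); column heights now [1 3 3 2 3 3], max=3
Drop 4: L rot0 at col 1 lands with bottom-row=3; cleared 0 line(s) (total 0); column heights now [1 4 4 5 3 3], max=5
Drop 5: I rot2 at col 0 lands with bottom-row=5; cleared 0 line(s) (total 0); column heights now [6 6 6 6 3 3], max=6

Answer: 6 6 6 6 3 3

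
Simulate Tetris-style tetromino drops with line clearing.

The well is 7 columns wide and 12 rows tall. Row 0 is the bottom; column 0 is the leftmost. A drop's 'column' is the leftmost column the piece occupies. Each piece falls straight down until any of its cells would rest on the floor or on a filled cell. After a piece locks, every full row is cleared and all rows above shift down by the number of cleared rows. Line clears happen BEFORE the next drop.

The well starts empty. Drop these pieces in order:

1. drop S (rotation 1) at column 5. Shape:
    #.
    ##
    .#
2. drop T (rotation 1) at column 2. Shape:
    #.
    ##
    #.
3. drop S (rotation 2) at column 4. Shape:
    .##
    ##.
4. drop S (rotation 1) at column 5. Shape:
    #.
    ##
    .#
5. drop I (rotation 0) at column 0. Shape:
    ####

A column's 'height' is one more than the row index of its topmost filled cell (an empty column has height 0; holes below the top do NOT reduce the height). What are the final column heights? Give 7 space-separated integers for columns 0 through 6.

Drop 1: S rot1 at col 5 lands with bottom-row=0; cleared 0 line(s) (total 0); column heights now [0 0 0 0 0 3 2], max=3
Drop 2: T rot1 at col 2 lands with bottom-row=0; cleared 0 line(s) (total 0); column heights now [0 0 3 2 0 3 2], max=3
Drop 3: S rot2 at col 4 lands with bottom-row=3; cleared 0 line(s) (total 0); column heights now [0 0 3 2 4 5 5], max=5
Drop 4: S rot1 at col 5 lands with bottom-row=5; cleared 0 line(s) (total 0); column heights now [0 0 3 2 4 8 7], max=8
Drop 5: I rot0 at col 0 lands with bottom-row=3; cleared 0 line(s) (total 0); column heights now [4 4 4 4 4 8 7], max=8

Answer: 4 4 4 4 4 8 7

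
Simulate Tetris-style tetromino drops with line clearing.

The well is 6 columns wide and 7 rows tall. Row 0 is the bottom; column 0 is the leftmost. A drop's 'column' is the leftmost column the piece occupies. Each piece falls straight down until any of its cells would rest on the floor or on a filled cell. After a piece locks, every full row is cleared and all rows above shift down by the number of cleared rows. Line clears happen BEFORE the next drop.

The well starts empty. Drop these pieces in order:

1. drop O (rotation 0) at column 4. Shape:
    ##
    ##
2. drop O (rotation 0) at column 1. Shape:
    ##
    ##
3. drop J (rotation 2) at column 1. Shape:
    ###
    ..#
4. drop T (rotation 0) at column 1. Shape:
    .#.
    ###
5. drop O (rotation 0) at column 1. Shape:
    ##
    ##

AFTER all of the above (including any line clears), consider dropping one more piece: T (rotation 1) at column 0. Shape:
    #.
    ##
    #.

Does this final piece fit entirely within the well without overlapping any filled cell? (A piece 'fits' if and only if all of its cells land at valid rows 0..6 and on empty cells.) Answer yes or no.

Answer: no

Derivation:
Drop 1: O rot0 at col 4 lands with bottom-row=0; cleared 0 line(s) (total 0); column heights now [0 0 0 0 2 2], max=2
Drop 2: O rot0 at col 1 lands with bottom-row=0; cleared 0 line(s) (total 0); column heights now [0 2 2 0 2 2], max=2
Drop 3: J rot2 at col 1 lands with bottom-row=1; cleared 0 line(s) (total 0); column heights now [0 3 3 3 2 2], max=3
Drop 4: T rot0 at col 1 lands with bottom-row=3; cleared 0 line(s) (total 0); column heights now [0 4 5 4 2 2], max=5
Drop 5: O rot0 at col 1 lands with bottom-row=5; cleared 0 line(s) (total 0); column heights now [0 7 7 4 2 2], max=7
Test piece T rot1 at col 0 (width 2): heights before test = [0 7 7 4 2 2]; fits = False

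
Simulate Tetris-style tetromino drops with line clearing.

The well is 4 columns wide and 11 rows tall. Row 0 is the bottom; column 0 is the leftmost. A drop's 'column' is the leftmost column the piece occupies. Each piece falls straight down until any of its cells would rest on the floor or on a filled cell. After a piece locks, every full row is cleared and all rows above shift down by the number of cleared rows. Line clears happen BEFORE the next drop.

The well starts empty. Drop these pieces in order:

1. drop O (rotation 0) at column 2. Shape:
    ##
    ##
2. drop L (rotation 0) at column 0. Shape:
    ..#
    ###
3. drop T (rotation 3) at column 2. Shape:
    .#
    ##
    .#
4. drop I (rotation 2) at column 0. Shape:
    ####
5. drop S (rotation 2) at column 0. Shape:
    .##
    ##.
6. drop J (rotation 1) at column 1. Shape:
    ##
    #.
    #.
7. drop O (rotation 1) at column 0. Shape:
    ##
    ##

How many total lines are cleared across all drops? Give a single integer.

Drop 1: O rot0 at col 2 lands with bottom-row=0; cleared 0 line(s) (total 0); column heights now [0 0 2 2], max=2
Drop 2: L rot0 at col 0 lands with bottom-row=2; cleared 0 line(s) (total 0); column heights now [3 3 4 2], max=4
Drop 3: T rot3 at col 2 lands with bottom-row=3; cleared 0 line(s) (total 0); column heights now [3 3 5 6], max=6
Drop 4: I rot2 at col 0 lands with bottom-row=6; cleared 1 line(s) (total 1); column heights now [3 3 5 6], max=6
Drop 5: S rot2 at col 0 lands with bottom-row=4; cleared 1 line(s) (total 2); column heights now [3 5 5 5], max=5
Drop 6: J rot1 at col 1 lands with bottom-row=5; cleared 0 line(s) (total 2); column heights now [3 8 8 5], max=8
Drop 7: O rot1 at col 0 lands with bottom-row=8; cleared 0 line(s) (total 2); column heights now [10 10 8 5], max=10

Answer: 2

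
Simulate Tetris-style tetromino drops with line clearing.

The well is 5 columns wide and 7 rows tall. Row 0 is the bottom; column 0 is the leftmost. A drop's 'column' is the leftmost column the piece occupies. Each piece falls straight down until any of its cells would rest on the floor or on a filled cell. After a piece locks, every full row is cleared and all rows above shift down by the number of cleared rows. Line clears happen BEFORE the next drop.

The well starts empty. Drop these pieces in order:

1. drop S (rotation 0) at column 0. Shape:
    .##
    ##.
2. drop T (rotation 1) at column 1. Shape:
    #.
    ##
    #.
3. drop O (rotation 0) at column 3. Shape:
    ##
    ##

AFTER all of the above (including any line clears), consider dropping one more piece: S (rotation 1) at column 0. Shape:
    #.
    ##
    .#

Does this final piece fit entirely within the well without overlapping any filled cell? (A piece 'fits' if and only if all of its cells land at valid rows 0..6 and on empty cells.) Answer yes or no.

Answer: no

Derivation:
Drop 1: S rot0 at col 0 lands with bottom-row=0; cleared 0 line(s) (total 0); column heights now [1 2 2 0 0], max=2
Drop 2: T rot1 at col 1 lands with bottom-row=2; cleared 0 line(s) (total 0); column heights now [1 5 4 0 0], max=5
Drop 3: O rot0 at col 3 lands with bottom-row=0; cleared 0 line(s) (total 0); column heights now [1 5 4 2 2], max=5
Test piece S rot1 at col 0 (width 2): heights before test = [1 5 4 2 2]; fits = False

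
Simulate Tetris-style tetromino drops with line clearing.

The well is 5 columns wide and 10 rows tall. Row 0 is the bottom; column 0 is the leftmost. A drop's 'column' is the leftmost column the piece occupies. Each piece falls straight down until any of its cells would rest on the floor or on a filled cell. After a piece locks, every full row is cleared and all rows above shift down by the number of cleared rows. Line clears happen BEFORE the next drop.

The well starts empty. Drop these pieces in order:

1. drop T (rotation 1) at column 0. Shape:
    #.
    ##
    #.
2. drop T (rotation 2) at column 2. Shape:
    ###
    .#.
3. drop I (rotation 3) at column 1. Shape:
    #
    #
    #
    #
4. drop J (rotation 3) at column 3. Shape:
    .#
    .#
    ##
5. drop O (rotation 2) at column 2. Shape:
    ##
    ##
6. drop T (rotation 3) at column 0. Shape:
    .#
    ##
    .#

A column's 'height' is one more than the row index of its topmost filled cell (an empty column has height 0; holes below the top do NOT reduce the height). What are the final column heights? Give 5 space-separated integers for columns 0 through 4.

Drop 1: T rot1 at col 0 lands with bottom-row=0; cleared 0 line(s) (total 0); column heights now [3 2 0 0 0], max=3
Drop 2: T rot2 at col 2 lands with bottom-row=0; cleared 1 line(s) (total 1); column heights now [2 0 0 1 0], max=2
Drop 3: I rot3 at col 1 lands with bottom-row=0; cleared 0 line(s) (total 1); column heights now [2 4 0 1 0], max=4
Drop 4: J rot3 at col 3 lands with bottom-row=1; cleared 0 line(s) (total 1); column heights now [2 4 0 2 4], max=4
Drop 5: O rot2 at col 2 lands with bottom-row=2; cleared 0 line(s) (total 1); column heights now [2 4 4 4 4], max=4
Drop 6: T rot3 at col 0 lands with bottom-row=4; cleared 0 line(s) (total 1); column heights now [6 7 4 4 4], max=7

Answer: 6 7 4 4 4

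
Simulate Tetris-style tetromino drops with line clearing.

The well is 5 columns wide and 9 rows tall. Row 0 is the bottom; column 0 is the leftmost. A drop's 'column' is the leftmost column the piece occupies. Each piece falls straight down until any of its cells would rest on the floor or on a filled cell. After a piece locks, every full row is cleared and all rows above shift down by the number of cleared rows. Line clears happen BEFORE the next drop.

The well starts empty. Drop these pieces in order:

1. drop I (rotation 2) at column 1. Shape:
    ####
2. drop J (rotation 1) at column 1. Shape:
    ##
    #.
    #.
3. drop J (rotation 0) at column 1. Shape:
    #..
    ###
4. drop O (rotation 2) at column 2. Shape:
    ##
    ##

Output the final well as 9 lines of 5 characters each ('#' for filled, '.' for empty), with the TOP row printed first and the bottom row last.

Drop 1: I rot2 at col 1 lands with bottom-row=0; cleared 0 line(s) (total 0); column heights now [0 1 1 1 1], max=1
Drop 2: J rot1 at col 1 lands with bottom-row=1; cleared 0 line(s) (total 0); column heights now [0 4 4 1 1], max=4
Drop 3: J rot0 at col 1 lands with bottom-row=4; cleared 0 line(s) (total 0); column heights now [0 6 5 5 1], max=6
Drop 4: O rot2 at col 2 lands with bottom-row=5; cleared 0 line(s) (total 0); column heights now [0 6 7 7 1], max=7

Answer: .....
.....
..##.
.###.
.###.
.##..
.#...
.#...
.####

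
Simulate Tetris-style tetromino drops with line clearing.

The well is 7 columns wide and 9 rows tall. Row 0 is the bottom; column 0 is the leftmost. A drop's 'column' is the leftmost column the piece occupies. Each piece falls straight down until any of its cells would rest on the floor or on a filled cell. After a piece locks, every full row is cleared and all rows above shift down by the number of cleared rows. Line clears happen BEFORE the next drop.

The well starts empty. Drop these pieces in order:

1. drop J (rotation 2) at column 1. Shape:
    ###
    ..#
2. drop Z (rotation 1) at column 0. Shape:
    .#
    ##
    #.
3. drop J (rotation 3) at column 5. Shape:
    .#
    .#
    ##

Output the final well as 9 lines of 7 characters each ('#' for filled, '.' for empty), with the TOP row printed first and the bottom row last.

Drop 1: J rot2 at col 1 lands with bottom-row=0; cleared 0 line(s) (total 0); column heights now [0 2 2 2 0 0 0], max=2
Drop 2: Z rot1 at col 0 lands with bottom-row=1; cleared 0 line(s) (total 0); column heights now [3 4 2 2 0 0 0], max=4
Drop 3: J rot3 at col 5 lands with bottom-row=0; cleared 0 line(s) (total 0); column heights now [3 4 2 2 0 1 3], max=4

Answer: .......
.......
.......
.......
.......
.#.....
##....#
####..#
...#.##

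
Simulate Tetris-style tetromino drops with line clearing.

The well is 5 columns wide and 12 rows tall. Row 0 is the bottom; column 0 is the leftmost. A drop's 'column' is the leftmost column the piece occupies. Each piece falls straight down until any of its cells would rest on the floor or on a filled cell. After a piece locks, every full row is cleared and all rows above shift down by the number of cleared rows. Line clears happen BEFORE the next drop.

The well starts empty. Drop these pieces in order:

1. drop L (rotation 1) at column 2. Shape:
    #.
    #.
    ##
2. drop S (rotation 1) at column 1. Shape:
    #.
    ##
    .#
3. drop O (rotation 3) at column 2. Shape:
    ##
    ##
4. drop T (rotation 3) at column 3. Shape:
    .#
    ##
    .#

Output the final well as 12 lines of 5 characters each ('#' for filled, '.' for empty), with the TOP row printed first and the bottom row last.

Drop 1: L rot1 at col 2 lands with bottom-row=0; cleared 0 line(s) (total 0); column heights now [0 0 3 1 0], max=3
Drop 2: S rot1 at col 1 lands with bottom-row=3; cleared 0 line(s) (total 0); column heights now [0 6 5 1 0], max=6
Drop 3: O rot3 at col 2 lands with bottom-row=5; cleared 0 line(s) (total 0); column heights now [0 6 7 7 0], max=7
Drop 4: T rot3 at col 3 lands with bottom-row=6; cleared 0 line(s) (total 0); column heights now [0 6 7 8 9], max=9

Answer: .....
.....
.....
....#
...##
..###
.###.
.##..
..#..
..#..
..#..
..##.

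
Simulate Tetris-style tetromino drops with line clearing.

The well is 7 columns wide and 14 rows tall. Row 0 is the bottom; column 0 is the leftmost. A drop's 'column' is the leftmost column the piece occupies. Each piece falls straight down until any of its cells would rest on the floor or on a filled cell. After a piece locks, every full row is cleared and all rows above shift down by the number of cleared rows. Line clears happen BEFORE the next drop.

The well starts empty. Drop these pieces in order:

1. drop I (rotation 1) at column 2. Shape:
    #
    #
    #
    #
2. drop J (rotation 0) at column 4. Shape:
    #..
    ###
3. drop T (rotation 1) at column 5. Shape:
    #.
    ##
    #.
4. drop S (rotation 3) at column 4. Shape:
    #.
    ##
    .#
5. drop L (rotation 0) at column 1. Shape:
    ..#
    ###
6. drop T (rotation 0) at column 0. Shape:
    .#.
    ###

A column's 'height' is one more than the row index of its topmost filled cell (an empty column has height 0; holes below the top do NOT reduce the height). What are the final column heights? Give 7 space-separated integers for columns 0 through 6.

Answer: 6 7 6 6 7 6 3

Derivation:
Drop 1: I rot1 at col 2 lands with bottom-row=0; cleared 0 line(s) (total 0); column heights now [0 0 4 0 0 0 0], max=4
Drop 2: J rot0 at col 4 lands with bottom-row=0; cleared 0 line(s) (total 0); column heights now [0 0 4 0 2 1 1], max=4
Drop 3: T rot1 at col 5 lands with bottom-row=1; cleared 0 line(s) (total 0); column heights now [0 0 4 0 2 4 3], max=4
Drop 4: S rot3 at col 4 lands with bottom-row=4; cleared 0 line(s) (total 0); column heights now [0 0 4 0 7 6 3], max=7
Drop 5: L rot0 at col 1 lands with bottom-row=4; cleared 0 line(s) (total 0); column heights now [0 5 5 6 7 6 3], max=7
Drop 6: T rot0 at col 0 lands with bottom-row=5; cleared 0 line(s) (total 0); column heights now [6 7 6 6 7 6 3], max=7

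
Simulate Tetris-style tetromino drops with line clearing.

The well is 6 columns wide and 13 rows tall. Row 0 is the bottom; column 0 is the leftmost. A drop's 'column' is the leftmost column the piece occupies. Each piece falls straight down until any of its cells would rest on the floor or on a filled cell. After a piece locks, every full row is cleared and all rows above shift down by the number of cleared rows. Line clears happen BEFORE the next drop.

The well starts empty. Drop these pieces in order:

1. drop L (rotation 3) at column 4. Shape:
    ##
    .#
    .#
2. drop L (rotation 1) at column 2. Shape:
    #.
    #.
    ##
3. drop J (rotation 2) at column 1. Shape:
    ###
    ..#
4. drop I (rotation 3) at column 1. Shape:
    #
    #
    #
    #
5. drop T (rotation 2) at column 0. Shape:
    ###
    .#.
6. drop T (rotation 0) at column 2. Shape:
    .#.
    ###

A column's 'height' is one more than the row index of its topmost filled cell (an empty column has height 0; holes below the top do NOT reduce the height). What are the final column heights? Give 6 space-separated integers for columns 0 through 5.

Drop 1: L rot3 at col 4 lands with bottom-row=0; cleared 0 line(s) (total 0); column heights now [0 0 0 0 3 3], max=3
Drop 2: L rot1 at col 2 lands with bottom-row=0; cleared 0 line(s) (total 0); column heights now [0 0 3 1 3 3], max=3
Drop 3: J rot2 at col 1 lands with bottom-row=2; cleared 0 line(s) (total 0); column heights now [0 4 4 4 3 3], max=4
Drop 4: I rot3 at col 1 lands with bottom-row=4; cleared 0 line(s) (total 0); column heights now [0 8 4 4 3 3], max=8
Drop 5: T rot2 at col 0 lands with bottom-row=8; cleared 0 line(s) (total 0); column heights now [10 10 10 4 3 3], max=10
Drop 6: T rot0 at col 2 lands with bottom-row=10; cleared 0 line(s) (total 0); column heights now [10 10 11 12 11 3], max=12

Answer: 10 10 11 12 11 3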